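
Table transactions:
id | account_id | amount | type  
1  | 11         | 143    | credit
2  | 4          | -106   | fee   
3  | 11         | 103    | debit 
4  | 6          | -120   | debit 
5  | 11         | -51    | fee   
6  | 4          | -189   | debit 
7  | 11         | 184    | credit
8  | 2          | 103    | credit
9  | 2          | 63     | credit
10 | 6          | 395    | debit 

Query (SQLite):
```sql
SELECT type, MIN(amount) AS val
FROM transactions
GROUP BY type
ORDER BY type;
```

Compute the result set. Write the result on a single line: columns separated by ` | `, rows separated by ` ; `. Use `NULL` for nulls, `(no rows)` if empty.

credit | 63 ; debit | -189 ; fee | -106

Partition transactions by type; compute MIN(amount) within each group.
  credit: ids {1, 7, 8, 9} → MIN(amount)=63
  debit: ids {3, 4, 6, 10} → MIN(amount)=-189
  fee: ids {2, 5} → MIN(amount)=-106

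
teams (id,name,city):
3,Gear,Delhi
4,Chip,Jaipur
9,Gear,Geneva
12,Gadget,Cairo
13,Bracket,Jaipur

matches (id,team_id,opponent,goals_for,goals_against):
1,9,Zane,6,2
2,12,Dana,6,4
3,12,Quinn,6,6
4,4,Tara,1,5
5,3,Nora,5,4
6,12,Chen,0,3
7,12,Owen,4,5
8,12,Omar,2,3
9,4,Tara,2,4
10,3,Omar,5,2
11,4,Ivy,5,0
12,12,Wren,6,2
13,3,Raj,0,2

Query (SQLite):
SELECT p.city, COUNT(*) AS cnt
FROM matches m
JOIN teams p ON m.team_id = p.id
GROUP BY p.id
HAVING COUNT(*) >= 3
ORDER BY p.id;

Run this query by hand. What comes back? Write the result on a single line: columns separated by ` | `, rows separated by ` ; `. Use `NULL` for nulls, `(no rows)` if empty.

Delhi | 3 ; Jaipur | 3 ; Cairo | 6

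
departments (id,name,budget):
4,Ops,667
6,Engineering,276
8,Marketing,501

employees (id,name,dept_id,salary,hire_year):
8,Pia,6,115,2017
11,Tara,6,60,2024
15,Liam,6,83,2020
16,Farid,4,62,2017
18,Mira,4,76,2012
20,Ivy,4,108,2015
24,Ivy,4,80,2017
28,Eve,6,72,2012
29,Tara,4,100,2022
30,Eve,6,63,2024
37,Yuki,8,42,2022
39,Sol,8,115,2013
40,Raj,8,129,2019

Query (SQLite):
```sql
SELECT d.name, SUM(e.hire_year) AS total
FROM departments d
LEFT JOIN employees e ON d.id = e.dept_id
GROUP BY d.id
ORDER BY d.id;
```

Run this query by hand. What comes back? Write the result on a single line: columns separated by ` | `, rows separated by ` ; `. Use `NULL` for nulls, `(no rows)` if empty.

LEFT JOIN keeps every departments row; unmatched ones get NULL for employees columns.
Group by departments.id and compute SUM(e.hire_year). SUM over an all-NULL group is NULL.
  4: ids {16, 18, 20, 24, 29} → SUM(e.hire_year)=10083
  6: ids {8, 11, 15, 28, 30} → SUM(e.hire_year)=10097
  8: ids {37, 39, 40} → SUM(e.hire_year)=6054

Ops | 10083 ; Engineering | 10097 ; Marketing | 6054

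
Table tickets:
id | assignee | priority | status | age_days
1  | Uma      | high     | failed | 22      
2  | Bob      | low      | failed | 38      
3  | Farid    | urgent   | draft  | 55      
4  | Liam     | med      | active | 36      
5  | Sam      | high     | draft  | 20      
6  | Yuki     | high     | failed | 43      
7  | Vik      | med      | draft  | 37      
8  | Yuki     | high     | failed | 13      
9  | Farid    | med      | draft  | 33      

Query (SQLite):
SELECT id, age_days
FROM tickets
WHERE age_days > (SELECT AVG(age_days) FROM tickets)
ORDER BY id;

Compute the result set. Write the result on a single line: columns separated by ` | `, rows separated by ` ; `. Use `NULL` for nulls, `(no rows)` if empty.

2 | 38 ; 3 | 55 ; 4 | 36 ; 6 | 43 ; 7 | 37

Scalar subquery: AVG(age_days) over all tickets rows = 33.0.
Keep rows where age_days > that value.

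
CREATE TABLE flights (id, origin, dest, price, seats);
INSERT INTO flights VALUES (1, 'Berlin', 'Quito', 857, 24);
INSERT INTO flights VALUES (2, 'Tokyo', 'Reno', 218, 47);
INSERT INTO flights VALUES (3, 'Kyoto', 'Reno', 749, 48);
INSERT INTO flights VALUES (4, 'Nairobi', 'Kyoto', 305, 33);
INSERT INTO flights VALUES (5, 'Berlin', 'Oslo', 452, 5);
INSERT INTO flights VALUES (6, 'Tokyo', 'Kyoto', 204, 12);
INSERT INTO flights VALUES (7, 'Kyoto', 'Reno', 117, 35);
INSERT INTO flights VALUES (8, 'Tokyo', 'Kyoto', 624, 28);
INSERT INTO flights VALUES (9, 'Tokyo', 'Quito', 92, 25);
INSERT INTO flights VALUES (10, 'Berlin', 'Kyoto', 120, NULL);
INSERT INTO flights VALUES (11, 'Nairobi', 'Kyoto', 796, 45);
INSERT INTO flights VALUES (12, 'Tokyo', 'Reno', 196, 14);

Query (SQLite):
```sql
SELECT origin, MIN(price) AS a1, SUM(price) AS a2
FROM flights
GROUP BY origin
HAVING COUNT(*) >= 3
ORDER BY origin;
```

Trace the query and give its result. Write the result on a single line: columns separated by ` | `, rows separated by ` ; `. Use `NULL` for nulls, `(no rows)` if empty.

Berlin | 120 | 1429 ; Tokyo | 92 | 1334

Group flights by origin.
Per group compute: MIN(price), SUM(price).
HAVING: drop groups with fewer than 3 rows.
  Berlin: ids {1, 5, 10} → MIN(price)=120, SUM(price)=1429
  Kyoto: ids {3, 7} → MIN(price)=117, SUM(price)=866
  Nairobi: ids {4, 11} → MIN(price)=305, SUM(price)=1101
  Tokyo: ids {2, 6, 8, 9, 12} → MIN(price)=92, SUM(price)=1334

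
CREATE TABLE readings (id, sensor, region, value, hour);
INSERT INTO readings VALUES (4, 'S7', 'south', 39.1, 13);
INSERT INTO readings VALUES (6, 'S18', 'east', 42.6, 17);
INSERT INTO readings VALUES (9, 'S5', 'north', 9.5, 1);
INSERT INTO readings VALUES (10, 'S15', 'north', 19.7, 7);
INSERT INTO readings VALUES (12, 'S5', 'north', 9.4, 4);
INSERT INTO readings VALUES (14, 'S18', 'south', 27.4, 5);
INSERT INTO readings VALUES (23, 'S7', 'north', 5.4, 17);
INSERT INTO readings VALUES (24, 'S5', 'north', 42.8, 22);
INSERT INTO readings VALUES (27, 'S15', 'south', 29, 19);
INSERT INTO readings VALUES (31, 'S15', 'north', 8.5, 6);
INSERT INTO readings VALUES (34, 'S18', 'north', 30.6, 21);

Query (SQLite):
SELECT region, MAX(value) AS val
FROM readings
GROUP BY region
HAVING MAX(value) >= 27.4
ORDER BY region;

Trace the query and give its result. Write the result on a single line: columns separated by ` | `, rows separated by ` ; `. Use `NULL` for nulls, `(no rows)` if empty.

east | 42.6 ; north | 42.8 ; south | 39.1

Partition readings by region; compute MAX(value) within each group.
HAVING: keep groups where MAX(value) >= 27.4.
  east: ids {6} → MAX(value)=42.6
  north: ids {9, 10, 12, 23, 24, 31, 34} → MAX(value)=42.8
  south: ids {4, 14, 27} → MAX(value)=39.1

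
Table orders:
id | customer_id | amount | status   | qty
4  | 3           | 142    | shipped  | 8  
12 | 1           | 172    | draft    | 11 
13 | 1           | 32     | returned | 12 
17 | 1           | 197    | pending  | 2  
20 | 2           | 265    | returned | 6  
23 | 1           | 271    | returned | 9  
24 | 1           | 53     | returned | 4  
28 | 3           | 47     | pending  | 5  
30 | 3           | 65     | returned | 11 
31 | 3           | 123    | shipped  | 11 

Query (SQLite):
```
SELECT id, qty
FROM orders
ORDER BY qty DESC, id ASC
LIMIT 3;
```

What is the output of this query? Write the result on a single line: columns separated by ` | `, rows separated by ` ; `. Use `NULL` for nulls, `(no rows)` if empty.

13 | 12 ; 12 | 11 ; 30 | 11

Sort by qty desc, tiebreak id asc: (12, id=13), (11, id=12), (11, id=30), (11, id=31), (9, id=23), (8, id=4) …. Take first 3.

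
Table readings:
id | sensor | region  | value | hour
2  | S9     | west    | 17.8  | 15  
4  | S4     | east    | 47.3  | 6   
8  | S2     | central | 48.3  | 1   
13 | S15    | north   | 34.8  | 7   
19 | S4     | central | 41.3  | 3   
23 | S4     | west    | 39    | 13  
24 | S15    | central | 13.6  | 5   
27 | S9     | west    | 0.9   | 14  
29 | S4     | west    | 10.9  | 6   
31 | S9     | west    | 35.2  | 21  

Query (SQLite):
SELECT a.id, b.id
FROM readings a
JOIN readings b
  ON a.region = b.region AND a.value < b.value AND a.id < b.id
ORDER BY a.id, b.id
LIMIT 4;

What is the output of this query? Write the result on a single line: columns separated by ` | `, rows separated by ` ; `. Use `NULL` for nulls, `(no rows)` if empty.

Pairs (a,b) with same region, a.value < b.value, a.id < b.id.
region groups: central:{8,19,24} east:{4} north:{13} west:{2,23,27,29,31}
Ordered by (a.id, b.id); first 4.

2 | 23 ; 2 | 31 ; 27 | 29 ; 27 | 31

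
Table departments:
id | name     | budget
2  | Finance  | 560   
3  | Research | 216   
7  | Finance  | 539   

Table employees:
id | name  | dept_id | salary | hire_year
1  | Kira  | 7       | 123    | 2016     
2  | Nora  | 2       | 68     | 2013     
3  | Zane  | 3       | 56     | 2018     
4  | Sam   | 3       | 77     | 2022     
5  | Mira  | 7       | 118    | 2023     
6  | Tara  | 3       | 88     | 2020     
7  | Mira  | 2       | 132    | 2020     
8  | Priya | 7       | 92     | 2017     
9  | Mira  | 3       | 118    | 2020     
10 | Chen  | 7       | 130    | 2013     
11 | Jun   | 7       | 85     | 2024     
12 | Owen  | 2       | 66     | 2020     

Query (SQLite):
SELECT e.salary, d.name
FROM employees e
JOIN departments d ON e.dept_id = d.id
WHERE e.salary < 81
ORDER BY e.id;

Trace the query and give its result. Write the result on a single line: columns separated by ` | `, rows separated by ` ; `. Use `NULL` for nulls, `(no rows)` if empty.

Each employees row matches the departments row where dept_id = departments.id.
Then keep rows with e.salary < 81.

68 | Finance ; 56 | Research ; 77 | Research ; 66 | Finance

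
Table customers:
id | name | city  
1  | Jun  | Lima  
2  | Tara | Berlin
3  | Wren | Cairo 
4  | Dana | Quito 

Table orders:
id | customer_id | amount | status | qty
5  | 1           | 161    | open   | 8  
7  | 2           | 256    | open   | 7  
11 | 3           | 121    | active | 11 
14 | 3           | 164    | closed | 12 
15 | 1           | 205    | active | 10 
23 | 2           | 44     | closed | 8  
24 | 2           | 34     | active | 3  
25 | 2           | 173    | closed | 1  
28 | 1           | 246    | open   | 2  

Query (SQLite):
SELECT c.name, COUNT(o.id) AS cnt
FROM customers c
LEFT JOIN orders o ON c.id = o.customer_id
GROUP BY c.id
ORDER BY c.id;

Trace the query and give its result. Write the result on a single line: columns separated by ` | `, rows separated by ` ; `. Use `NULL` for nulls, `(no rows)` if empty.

Jun | 3 ; Tara | 4 ; Wren | 2 ; Dana | 0

LEFT JOIN keeps every customers row; unmatched ones get NULL for orders columns.
Group by customers.id and compute COUNT(o.id). COUNT(col) of an all-NULL group is 0.
  1: ids {5, 15, 28} → COUNT(o.id)=3
  2: ids {7, 23, 24, 25} → COUNT(o.id)=4
  3: ids {11, 14} → COUNT(o.id)=2
  4: ids {—} → COUNT(o.id)=0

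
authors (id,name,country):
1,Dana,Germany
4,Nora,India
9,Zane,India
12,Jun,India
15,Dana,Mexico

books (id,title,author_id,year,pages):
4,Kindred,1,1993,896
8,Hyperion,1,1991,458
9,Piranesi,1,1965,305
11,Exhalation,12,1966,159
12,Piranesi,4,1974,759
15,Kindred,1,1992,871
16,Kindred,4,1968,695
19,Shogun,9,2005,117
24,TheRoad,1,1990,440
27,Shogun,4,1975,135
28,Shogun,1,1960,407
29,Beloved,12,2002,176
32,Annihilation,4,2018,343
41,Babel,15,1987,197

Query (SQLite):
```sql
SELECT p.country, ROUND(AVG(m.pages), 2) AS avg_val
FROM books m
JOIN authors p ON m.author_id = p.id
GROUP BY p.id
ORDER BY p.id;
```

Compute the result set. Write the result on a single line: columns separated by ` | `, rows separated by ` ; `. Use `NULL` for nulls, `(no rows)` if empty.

Join each books row to its authors via author_id.
Group joined rows by authors.id; compute ROUND(AVG(m.pages), 2) per group.
  1: ids {4, 8, 9, 15, 24, 28} → ROUND(AVG(m.pages), 2)=562.83
  4: ids {12, 16, 27, 32} → ROUND(AVG(m.pages), 2)=483
  9: ids {19} → ROUND(AVG(m.pages), 2)=117
  12: ids {11, 29} → ROUND(AVG(m.pages), 2)=167.5
  15: ids {41} → ROUND(AVG(m.pages), 2)=197

Germany | 562.83 ; India | 483 ; India | 117 ; India | 167.5 ; Mexico | 197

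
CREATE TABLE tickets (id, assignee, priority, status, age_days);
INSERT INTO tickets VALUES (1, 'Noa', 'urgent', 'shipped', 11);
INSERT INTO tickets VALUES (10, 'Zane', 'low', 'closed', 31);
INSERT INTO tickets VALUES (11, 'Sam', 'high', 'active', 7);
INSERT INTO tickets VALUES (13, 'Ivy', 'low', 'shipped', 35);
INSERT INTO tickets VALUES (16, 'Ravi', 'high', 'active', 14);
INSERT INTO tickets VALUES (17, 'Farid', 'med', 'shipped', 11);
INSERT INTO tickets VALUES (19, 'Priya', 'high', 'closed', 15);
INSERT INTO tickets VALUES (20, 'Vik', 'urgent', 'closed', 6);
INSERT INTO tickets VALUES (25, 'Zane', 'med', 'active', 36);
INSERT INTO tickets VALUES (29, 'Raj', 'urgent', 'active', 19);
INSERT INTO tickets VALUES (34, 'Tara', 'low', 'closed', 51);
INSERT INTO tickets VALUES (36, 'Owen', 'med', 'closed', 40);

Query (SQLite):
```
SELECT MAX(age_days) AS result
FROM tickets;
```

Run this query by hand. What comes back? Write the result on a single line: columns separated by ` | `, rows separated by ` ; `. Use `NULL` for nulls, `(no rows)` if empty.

All age_days values: [11, 31, 7, 35, 14, 11, 15, 6, 36, 19, 51, 40].
MAX of non-NULL values = 51.

51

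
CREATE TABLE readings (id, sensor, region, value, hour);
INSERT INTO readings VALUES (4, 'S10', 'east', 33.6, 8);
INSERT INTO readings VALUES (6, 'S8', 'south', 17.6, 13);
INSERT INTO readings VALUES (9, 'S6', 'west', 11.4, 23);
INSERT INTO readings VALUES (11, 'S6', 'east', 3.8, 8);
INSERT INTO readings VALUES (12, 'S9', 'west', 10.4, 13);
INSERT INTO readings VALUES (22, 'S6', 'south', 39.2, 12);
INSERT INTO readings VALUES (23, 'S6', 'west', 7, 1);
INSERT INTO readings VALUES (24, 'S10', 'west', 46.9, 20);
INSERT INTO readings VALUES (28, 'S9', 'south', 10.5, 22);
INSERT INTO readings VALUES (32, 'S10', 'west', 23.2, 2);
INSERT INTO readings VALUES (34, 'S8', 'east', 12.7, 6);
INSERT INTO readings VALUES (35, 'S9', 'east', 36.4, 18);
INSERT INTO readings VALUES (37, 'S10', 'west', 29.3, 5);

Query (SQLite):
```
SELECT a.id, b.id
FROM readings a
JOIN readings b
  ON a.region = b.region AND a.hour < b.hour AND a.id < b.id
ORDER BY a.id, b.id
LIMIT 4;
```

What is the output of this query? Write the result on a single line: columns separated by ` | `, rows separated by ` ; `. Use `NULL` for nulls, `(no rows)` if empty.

4 | 35 ; 6 | 28 ; 11 | 35 ; 12 | 24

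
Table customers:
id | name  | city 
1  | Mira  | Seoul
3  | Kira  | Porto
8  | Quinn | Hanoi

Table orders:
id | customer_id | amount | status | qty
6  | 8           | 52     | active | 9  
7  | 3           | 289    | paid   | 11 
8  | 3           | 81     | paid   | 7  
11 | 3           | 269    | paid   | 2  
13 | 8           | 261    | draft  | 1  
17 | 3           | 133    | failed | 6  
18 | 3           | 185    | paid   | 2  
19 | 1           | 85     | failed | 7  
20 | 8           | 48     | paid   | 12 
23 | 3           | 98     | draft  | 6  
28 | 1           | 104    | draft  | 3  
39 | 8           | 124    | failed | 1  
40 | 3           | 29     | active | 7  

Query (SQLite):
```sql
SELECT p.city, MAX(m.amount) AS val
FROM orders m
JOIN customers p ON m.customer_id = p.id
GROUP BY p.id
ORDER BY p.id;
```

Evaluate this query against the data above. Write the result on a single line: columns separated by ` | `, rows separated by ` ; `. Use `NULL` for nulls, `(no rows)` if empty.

Join each orders row to its customers via customer_id.
Group joined rows by customers.id; compute MAX(m.amount) per group.
  1: ids {19, 28} → MAX(m.amount)=104
  3: ids {7, 8, 11, 17, 18, 23, 40} → MAX(m.amount)=289
  8: ids {6, 13, 20, 39} → MAX(m.amount)=261

Seoul | 104 ; Porto | 289 ; Hanoi | 261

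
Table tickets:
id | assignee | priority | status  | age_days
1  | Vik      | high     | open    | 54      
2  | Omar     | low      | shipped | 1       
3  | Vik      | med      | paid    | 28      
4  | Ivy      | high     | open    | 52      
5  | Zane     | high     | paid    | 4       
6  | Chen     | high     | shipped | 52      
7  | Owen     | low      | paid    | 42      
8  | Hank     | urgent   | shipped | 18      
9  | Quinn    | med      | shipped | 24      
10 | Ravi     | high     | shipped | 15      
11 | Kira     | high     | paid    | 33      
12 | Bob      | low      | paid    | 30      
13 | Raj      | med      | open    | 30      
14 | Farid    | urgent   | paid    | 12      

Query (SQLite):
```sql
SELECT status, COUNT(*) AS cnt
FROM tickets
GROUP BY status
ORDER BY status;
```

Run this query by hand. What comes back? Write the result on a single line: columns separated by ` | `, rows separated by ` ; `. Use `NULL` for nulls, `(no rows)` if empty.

Partition tickets by status; compute COUNT(*) within each group.
  open: ids {1, 4, 13} → COUNT(*)=3
  paid: ids {3, 5, 7, 11, 12, 14} → COUNT(*)=6
  shipped: ids {2, 6, 8, 9, 10} → COUNT(*)=5

open | 3 ; paid | 6 ; shipped | 5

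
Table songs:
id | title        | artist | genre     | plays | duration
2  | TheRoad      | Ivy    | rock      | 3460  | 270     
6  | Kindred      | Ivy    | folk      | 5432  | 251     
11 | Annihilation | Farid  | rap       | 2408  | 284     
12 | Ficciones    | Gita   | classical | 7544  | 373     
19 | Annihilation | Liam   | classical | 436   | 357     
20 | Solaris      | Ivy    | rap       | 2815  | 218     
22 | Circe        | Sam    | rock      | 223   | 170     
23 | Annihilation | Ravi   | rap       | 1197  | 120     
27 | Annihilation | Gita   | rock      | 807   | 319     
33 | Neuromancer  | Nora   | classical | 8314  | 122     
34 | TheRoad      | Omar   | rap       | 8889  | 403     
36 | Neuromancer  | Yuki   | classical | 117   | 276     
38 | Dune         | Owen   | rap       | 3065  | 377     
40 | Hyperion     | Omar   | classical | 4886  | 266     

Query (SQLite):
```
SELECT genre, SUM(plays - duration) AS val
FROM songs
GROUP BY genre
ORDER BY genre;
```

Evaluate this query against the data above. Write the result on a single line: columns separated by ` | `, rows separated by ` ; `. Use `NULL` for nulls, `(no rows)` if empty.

classical | 19903 ; folk | 5181 ; rap | 16972 ; rock | 3731

For each row compute plays - duration.
Group by genre; take SUM of the expression per group.
  classical: ids {12, 19, 33, 36, 40} → SUM(plays - duration)=19903
  folk: ids {6} → SUM(plays - duration)=5181
  rap: ids {11, 20, 23, 34, 38} → SUM(plays - duration)=16972
  rock: ids {2, 22, 27} → SUM(plays - duration)=3731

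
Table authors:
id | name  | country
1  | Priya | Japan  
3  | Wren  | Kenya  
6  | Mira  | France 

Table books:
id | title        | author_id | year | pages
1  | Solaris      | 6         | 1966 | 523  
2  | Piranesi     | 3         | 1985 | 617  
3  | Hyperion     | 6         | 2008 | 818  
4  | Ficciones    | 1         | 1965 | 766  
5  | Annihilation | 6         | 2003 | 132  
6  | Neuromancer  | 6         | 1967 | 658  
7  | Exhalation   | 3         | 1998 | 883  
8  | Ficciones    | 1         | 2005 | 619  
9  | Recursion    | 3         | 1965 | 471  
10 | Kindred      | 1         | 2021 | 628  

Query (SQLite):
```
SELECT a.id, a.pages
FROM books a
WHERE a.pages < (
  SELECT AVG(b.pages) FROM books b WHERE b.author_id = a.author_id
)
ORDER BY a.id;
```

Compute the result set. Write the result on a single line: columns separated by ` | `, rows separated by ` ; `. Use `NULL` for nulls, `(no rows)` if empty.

1 | 523 ; 2 | 617 ; 5 | 132 ; 8 | 619 ; 9 | 471 ; 10 | 628

For each books row a, compute AVG(pages) over rows sharing a.author_id.
Keep row a if a.pages < that per-group AVG.
  author_id=1: AVG(pages) = 671.0
  author_id=3: AVG(pages) = 657.0
  author_id=6: AVG(pages) = 532.75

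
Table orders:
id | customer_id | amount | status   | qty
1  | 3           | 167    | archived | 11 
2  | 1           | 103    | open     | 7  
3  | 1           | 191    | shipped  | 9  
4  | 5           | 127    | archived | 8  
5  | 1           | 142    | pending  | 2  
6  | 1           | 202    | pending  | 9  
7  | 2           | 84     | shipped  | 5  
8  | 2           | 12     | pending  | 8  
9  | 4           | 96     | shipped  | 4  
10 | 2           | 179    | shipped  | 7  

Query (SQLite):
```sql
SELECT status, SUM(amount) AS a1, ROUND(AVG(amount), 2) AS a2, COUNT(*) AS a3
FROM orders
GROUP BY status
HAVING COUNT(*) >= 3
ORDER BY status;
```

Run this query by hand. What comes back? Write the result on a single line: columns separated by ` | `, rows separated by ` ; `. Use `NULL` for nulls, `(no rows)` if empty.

Group orders by status.
Per group compute: SUM(amount), ROUND(AVG(amount), 2), COUNT(*).
HAVING: drop groups with fewer than 3 rows.
  archived: ids {1, 4} → SUM(amount)=294, ROUND(AVG(amount), 2)=147, COUNT(*)=2
  open: ids {2} → SUM(amount)=103, ROUND(AVG(amount), 2)=103, COUNT(*)=1
  pending: ids {5, 6, 8} → SUM(amount)=356, ROUND(AVG(amount), 2)=118.67, COUNT(*)=3
  shipped: ids {3, 7, 9, 10} → SUM(amount)=550, ROUND(AVG(amount), 2)=137.5, COUNT(*)=4

pending | 356 | 118.67 | 3 ; shipped | 550 | 137.5 | 4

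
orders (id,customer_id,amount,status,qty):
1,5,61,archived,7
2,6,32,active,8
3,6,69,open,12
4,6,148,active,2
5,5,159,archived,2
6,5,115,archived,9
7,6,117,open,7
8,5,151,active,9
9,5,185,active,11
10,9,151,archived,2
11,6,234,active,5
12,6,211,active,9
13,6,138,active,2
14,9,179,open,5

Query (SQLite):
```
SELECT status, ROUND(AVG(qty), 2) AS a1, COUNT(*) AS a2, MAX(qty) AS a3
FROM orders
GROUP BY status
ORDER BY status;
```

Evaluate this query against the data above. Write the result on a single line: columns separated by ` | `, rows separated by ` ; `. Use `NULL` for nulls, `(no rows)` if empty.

Group orders by status.
Per group compute: ROUND(AVG(qty), 2), COUNT(*), MAX(qty).
  active: ids {2, 4, 8, 9, 11, 12, 13} → ROUND(AVG(qty), 2)=6.57, COUNT(*)=7, MAX(qty)=11
  archived: ids {1, 5, 6, 10} → ROUND(AVG(qty), 2)=5, COUNT(*)=4, MAX(qty)=9
  open: ids {3, 7, 14} → ROUND(AVG(qty), 2)=8, COUNT(*)=3, MAX(qty)=12

active | 6.57 | 7 | 11 ; archived | 5 | 4 | 9 ; open | 8 | 3 | 12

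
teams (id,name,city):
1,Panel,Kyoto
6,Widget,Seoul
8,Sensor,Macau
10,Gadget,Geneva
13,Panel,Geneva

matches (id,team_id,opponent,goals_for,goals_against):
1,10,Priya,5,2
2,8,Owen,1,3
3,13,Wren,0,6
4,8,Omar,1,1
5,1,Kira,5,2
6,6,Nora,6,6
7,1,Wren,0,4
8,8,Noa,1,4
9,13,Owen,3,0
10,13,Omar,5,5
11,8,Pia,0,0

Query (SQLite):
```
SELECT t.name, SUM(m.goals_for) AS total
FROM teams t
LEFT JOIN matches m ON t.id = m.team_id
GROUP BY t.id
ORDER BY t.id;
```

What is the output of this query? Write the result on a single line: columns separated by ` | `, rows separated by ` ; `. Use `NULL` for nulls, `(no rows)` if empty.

Panel | 5 ; Widget | 6 ; Sensor | 3 ; Gadget | 5 ; Panel | 8

LEFT JOIN keeps every teams row; unmatched ones get NULL for matches columns.
Group by teams.id and compute SUM(m.goals_for). SUM over an all-NULL group is NULL.
  1: ids {5, 7} → SUM(m.goals_for)=5
  6: ids {6} → SUM(m.goals_for)=6
  8: ids {2, 4, 8, 11} → SUM(m.goals_for)=3
  10: ids {1} → SUM(m.goals_for)=5
  13: ids {3, 9, 10} → SUM(m.goals_for)=8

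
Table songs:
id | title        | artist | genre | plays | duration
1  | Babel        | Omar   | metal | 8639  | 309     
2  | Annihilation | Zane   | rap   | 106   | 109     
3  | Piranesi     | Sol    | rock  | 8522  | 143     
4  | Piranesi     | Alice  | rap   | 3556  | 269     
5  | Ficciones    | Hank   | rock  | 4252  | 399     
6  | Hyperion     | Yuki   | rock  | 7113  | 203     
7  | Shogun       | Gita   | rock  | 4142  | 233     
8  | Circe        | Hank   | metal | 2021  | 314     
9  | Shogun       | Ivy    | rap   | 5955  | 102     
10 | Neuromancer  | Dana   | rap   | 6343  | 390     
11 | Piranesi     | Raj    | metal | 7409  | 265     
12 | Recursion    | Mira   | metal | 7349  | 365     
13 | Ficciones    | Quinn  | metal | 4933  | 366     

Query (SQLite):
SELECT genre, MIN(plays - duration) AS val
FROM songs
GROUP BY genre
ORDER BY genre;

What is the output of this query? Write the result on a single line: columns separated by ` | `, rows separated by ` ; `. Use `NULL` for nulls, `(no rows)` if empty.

metal | 1707 ; rap | -3 ; rock | 3853

For each row compute plays - duration.
Group by genre; take MIN of the expression per group.
  metal: ids {1, 8, 11, 12, 13} → MIN(plays - duration)=1707
  rap: ids {2, 4, 9, 10} → MIN(plays - duration)=-3
  rock: ids {3, 5, 6, 7} → MIN(plays - duration)=3853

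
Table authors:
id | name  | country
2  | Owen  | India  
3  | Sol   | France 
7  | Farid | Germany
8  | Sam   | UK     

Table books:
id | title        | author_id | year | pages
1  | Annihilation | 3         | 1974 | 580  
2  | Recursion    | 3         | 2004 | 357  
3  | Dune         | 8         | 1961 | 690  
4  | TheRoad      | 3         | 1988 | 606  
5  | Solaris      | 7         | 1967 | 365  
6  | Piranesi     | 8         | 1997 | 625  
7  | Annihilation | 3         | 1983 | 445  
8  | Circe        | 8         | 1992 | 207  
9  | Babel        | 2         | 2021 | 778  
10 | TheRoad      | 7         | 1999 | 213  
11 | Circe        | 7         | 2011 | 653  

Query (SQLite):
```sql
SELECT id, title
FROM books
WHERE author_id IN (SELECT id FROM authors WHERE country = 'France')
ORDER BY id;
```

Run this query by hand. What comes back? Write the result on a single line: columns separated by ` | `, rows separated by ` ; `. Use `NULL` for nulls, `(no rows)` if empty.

Inner query: authors.id where country = 'France'.
Outer: keep books rows whose author_id is in that set.
Inner query → {3}

1 | Annihilation ; 2 | Recursion ; 4 | TheRoad ; 7 | Annihilation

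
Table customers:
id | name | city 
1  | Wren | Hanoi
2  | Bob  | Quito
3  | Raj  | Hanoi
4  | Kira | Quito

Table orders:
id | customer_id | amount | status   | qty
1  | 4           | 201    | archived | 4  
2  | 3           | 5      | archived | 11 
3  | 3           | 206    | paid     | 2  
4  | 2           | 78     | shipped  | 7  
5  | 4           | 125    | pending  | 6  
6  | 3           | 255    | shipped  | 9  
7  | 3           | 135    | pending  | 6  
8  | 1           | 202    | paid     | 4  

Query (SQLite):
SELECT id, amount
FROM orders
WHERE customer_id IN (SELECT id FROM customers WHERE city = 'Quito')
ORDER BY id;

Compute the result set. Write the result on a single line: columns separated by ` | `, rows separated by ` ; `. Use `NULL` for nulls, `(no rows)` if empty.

Inner query: customers.id where city = 'Quito'.
Outer: keep orders rows whose customer_id is in that set.
Inner query → {2, 4}

1 | 201 ; 4 | 78 ; 5 | 125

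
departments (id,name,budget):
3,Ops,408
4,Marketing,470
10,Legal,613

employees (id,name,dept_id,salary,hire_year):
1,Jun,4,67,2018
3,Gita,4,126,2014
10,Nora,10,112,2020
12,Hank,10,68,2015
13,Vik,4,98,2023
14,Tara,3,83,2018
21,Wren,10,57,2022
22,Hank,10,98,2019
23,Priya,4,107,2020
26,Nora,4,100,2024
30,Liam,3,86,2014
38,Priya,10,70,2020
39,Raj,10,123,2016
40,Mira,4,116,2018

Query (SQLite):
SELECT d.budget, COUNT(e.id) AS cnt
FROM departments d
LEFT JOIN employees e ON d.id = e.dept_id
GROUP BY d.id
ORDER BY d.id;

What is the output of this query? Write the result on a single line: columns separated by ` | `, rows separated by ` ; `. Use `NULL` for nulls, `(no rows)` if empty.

LEFT JOIN keeps every departments row; unmatched ones get NULL for employees columns.
Group by departments.id and compute COUNT(e.id). COUNT(col) of an all-NULL group is 0.
  3: ids {14, 30} → COUNT(e.id)=2
  4: ids {1, 3, 13, 23, 26, 40} → COUNT(e.id)=6
  10: ids {10, 12, 21, 22, 38, 39} → COUNT(e.id)=6

408 | 2 ; 470 | 6 ; 613 | 6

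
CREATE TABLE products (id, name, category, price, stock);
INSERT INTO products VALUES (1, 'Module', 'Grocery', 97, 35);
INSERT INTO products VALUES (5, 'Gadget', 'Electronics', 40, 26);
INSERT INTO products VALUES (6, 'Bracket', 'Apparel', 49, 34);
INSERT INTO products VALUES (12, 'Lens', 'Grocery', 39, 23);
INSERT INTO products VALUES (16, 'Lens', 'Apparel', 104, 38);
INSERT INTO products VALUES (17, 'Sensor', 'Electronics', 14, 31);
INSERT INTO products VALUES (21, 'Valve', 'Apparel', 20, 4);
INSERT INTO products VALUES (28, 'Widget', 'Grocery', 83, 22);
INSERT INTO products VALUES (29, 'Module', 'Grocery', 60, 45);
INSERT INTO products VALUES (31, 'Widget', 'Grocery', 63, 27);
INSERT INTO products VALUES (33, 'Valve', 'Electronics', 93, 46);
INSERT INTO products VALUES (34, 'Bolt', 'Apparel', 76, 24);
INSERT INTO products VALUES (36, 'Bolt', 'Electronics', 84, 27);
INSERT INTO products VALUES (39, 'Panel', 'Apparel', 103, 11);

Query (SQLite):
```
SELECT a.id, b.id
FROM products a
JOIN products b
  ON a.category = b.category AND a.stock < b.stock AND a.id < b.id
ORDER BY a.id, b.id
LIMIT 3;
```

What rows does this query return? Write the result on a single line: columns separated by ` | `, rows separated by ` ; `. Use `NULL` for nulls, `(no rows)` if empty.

Pairs (a,b) with same category, a.stock < b.stock, a.id < b.id.
category groups: Apparel:{6,16,21,34,39} Electronics:{5,17,33,36} Grocery:{1,12,28,29,31}
Ordered by (a.id, b.id); first 3.

1 | 29 ; 5 | 17 ; 5 | 33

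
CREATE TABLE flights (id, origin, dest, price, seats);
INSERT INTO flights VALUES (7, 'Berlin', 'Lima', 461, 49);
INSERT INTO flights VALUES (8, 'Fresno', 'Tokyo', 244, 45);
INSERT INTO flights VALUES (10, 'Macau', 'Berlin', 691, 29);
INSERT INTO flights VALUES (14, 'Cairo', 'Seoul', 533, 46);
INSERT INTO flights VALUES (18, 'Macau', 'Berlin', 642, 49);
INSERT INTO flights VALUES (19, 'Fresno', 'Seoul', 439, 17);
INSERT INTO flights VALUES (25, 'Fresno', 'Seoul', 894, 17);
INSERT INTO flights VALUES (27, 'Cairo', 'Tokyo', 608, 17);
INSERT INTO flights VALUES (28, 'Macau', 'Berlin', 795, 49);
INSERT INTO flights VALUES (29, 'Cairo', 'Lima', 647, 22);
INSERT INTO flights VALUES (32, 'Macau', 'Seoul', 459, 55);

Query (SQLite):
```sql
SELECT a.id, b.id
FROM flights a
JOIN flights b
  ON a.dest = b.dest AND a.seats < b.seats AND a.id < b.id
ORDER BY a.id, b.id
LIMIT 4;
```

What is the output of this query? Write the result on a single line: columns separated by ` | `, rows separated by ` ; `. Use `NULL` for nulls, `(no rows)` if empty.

10 | 18 ; 10 | 28 ; 14 | 32 ; 19 | 32

Pairs (a,b) with same dest, a.seats < b.seats, a.id < b.id.
dest groups: Berlin:{10,18,28} Lima:{7,29} Seoul:{14,19,25,32} Tokyo:{8,27}
Ordered by (a.id, b.id); first 4.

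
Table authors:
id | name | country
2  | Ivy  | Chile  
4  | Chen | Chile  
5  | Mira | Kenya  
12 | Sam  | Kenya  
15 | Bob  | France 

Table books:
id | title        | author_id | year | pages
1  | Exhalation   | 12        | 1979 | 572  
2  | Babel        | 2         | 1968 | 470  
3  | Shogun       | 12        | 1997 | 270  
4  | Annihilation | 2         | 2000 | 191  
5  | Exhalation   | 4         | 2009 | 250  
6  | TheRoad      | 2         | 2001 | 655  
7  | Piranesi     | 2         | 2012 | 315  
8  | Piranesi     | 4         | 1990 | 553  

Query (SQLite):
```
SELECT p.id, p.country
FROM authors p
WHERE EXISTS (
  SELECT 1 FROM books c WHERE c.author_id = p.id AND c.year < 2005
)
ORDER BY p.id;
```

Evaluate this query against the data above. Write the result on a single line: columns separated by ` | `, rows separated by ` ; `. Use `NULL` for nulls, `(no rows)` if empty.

For each authors row, check whether any books with matching author_id has year < 2005.
Keep rows where that is true.

2 | Chile ; 4 | Chile ; 12 | Kenya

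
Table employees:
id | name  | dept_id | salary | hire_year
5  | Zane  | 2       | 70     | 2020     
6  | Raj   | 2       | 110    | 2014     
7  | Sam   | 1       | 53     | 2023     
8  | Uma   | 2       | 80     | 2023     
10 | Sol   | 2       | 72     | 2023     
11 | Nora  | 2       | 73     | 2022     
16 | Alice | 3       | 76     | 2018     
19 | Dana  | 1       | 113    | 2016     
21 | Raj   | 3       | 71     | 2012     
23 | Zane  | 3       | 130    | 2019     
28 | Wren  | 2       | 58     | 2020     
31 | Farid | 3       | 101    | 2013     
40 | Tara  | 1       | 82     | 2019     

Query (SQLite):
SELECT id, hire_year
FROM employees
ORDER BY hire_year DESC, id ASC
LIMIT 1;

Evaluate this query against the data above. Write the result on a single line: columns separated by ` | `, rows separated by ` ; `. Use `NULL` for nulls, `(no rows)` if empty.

7 | 2023

Sort by hire_year desc, tiebreak id asc: (2023, id=7), (2023, id=8), (2023, id=10), (2022, id=11) …. Take first 1.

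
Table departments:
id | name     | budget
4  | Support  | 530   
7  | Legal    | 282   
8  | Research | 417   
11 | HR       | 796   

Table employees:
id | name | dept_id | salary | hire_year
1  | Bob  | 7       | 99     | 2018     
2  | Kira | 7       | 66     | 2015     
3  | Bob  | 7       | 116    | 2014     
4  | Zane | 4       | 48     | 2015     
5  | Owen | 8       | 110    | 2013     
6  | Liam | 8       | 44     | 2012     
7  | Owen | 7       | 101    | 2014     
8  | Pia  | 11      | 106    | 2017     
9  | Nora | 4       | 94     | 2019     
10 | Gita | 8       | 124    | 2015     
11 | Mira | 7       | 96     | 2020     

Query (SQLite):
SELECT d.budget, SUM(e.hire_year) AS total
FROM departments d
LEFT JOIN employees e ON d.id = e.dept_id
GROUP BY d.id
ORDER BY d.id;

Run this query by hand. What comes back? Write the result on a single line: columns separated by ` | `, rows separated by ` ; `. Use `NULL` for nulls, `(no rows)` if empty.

530 | 4034 ; 282 | 10081 ; 417 | 6040 ; 796 | 2017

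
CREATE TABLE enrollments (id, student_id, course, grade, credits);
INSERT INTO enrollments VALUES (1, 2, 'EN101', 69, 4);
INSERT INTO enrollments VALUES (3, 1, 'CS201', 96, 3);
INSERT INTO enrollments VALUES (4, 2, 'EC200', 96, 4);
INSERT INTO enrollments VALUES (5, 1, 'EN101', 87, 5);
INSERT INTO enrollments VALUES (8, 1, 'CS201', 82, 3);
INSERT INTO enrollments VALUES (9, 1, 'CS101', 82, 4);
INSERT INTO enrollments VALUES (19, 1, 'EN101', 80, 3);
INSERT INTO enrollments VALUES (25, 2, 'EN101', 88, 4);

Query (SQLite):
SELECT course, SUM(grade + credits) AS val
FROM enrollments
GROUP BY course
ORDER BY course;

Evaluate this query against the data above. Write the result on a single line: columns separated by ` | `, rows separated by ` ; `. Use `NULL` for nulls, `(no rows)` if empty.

For each row compute grade + credits.
Group by course; take SUM of the expression per group.
  CS101: ids {9} → SUM(grade + credits)=86
  CS201: ids {3, 8} → SUM(grade + credits)=184
  EC200: ids {4} → SUM(grade + credits)=100
  EN101: ids {1, 5, 19, 25} → SUM(grade + credits)=340

CS101 | 86 ; CS201 | 184 ; EC200 | 100 ; EN101 | 340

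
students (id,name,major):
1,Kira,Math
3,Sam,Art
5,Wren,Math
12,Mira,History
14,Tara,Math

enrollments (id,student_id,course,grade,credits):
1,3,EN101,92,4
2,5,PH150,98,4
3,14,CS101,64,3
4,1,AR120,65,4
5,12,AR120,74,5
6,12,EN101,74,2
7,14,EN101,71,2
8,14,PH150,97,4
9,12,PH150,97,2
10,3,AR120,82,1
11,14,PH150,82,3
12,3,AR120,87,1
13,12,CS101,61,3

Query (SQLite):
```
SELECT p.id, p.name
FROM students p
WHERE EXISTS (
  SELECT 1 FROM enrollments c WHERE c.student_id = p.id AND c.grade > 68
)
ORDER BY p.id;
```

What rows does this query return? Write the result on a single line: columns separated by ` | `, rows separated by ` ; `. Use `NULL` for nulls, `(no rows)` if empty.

3 | Sam ; 5 | Wren ; 12 | Mira ; 14 | Tara

For each students row, check whether any enrollments with matching student_id has grade > 68.
Keep rows where that is true.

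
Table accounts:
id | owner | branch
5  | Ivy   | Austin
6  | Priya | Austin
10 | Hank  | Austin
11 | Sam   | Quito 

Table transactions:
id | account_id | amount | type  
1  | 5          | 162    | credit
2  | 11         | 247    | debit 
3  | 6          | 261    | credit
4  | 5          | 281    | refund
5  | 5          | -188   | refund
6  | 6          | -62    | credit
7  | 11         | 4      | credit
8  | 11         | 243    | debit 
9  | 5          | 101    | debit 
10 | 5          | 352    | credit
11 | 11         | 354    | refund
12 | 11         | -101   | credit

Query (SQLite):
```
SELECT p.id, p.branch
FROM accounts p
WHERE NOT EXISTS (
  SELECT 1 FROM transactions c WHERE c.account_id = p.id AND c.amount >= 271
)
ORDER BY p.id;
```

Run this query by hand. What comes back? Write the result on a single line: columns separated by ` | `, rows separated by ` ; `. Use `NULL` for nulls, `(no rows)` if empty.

6 | Austin ; 10 | Austin

For each accounts row, check whether any transactions with matching account_id has amount >= 271.
Keep rows where that is false.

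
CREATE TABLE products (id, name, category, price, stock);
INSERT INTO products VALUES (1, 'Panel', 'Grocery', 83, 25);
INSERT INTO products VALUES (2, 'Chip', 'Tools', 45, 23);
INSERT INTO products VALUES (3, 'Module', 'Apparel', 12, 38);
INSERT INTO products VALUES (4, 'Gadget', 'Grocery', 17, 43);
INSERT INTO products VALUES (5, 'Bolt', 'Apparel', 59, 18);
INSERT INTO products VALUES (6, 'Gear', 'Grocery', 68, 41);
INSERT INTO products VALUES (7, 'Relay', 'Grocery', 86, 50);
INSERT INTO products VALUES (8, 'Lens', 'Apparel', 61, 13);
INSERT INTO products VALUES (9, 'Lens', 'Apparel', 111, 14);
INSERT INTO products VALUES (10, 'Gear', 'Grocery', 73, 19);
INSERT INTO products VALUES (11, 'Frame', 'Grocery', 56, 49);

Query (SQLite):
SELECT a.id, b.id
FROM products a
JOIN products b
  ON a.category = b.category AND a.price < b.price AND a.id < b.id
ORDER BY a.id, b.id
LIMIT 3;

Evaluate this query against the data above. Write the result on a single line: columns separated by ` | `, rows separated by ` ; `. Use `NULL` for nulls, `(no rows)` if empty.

1 | 7 ; 3 | 5 ; 3 | 8

Pairs (a,b) with same category, a.price < b.price, a.id < b.id.
category groups: Apparel:{3,5,8,9} Grocery:{1,4,6,7,10,11} Tools:{2}
Ordered by (a.id, b.id); first 3.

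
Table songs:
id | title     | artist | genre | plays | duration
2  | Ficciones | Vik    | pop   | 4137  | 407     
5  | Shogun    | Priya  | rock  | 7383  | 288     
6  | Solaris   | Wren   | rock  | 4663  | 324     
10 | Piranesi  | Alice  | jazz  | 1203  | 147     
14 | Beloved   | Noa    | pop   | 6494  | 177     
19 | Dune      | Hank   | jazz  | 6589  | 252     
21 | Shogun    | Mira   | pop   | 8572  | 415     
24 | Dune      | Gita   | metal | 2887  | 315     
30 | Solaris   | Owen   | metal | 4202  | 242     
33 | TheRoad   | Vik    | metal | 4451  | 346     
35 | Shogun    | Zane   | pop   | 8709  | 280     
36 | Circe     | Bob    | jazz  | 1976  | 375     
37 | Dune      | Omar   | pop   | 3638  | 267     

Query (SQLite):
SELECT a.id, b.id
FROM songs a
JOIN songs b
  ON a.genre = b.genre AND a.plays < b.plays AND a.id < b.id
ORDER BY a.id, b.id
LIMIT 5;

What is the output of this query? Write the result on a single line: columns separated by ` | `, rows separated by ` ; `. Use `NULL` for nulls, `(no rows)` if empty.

Pairs (a,b) with same genre, a.plays < b.plays, a.id < b.id.
genre groups: jazz:{10,19,36} metal:{24,30,33} pop:{2,14,21,35,37} rock:{5,6}
Ordered by (a.id, b.id); first 5.

2 | 14 ; 2 | 21 ; 2 | 35 ; 10 | 19 ; 10 | 36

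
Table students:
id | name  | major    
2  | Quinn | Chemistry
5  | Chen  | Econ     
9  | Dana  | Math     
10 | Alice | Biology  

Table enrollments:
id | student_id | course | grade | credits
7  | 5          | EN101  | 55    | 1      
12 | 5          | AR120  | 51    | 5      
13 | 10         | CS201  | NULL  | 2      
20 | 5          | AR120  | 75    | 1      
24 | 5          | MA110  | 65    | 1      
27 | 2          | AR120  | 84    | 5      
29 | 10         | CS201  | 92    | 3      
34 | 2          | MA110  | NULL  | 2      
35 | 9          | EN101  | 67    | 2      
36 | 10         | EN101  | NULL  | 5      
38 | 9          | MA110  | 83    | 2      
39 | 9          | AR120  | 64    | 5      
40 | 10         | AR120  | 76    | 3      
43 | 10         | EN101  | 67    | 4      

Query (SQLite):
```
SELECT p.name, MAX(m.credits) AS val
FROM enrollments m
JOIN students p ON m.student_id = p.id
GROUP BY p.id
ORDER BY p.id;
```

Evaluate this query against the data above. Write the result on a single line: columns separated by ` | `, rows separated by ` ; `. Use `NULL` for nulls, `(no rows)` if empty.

Join each enrollments row to its students via student_id.
Group joined rows by students.id; compute MAX(m.credits) per group.
  2: ids {27, 34} → MAX(m.credits)=5
  5: ids {7, 12, 20, 24} → MAX(m.credits)=5
  9: ids {35, 38, 39} → MAX(m.credits)=5
  10: ids {13, 29, 36, 40, 43} → MAX(m.credits)=5

Quinn | 5 ; Chen | 5 ; Dana | 5 ; Alice | 5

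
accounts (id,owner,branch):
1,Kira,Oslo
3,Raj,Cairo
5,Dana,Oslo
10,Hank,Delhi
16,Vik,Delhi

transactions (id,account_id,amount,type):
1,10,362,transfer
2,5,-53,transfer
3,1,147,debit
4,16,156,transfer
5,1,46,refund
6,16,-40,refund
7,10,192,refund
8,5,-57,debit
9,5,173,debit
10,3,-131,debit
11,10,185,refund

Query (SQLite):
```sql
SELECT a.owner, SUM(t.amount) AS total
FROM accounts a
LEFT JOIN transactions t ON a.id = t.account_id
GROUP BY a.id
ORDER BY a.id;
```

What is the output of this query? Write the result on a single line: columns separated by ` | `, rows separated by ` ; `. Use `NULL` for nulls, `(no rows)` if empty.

Kira | 193 ; Raj | -131 ; Dana | 63 ; Hank | 739 ; Vik | 116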